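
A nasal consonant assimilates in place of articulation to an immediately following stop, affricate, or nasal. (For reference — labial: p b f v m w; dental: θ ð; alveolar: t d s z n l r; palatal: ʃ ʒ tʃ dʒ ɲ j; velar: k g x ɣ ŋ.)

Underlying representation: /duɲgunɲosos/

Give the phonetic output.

[duŋguɲɲosos]

/ɲ/ before /g/ (velar) → [ŋ]
/n/ before /ɲ/ (palatal) → [ɲ]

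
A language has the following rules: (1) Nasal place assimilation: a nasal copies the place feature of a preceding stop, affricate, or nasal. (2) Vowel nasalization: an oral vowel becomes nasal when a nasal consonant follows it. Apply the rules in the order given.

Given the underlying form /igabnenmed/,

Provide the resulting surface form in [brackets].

Rule 1: /n/ after /b/ (labial) → [m]
Rule 1: /m/ after /n/ (alveolar) → [n]
After rule 1: igabmenned
Rule 2: /e/ before nasal /n/ → [ẽ]

[igabmẽnned]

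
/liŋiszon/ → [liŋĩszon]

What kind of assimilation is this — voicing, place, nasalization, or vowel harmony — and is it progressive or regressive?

nasalization, progressive

/i/→[ĩ].
Each target copies a feature from the preceding segment, so the direction is progressive.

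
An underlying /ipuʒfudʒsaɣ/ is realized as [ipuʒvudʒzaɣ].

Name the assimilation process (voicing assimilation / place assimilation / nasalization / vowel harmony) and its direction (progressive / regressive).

voicing assimilation, progressive

/f/→[v] /s/→[z].
Each target copies a feature from the preceding segment, so the direction is progressive.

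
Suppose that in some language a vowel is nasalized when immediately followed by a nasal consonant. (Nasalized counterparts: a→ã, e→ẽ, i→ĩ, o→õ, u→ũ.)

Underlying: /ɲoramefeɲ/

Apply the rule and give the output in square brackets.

/a/ before nasal /m/ → [ã]
/e/ before nasal /ɲ/ → [ẽ]

[ɲorãmefẽɲ]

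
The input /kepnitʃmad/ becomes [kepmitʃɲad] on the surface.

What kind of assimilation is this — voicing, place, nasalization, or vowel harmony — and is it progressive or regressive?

place assimilation, progressive

/n/→[m] /m/→[ɲ].
Each target copies a feature from the preceding segment, so the direction is progressive.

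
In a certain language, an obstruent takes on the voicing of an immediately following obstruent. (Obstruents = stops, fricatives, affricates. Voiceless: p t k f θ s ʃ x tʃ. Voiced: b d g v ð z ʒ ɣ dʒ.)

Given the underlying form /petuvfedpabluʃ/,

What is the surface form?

/v/ before /f/ (voiceless) → [f]
/d/ before /p/ (voiceless) → [t]

[petuffetpabluʃ]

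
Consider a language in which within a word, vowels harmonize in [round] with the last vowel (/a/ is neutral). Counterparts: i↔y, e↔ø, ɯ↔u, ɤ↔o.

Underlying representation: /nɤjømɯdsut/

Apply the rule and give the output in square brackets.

/ɤ/ harmonizes with /u/ ([+round]) → [o]
/ɯ/ harmonizes with /u/ ([+round]) → [u]

[nojømudsut]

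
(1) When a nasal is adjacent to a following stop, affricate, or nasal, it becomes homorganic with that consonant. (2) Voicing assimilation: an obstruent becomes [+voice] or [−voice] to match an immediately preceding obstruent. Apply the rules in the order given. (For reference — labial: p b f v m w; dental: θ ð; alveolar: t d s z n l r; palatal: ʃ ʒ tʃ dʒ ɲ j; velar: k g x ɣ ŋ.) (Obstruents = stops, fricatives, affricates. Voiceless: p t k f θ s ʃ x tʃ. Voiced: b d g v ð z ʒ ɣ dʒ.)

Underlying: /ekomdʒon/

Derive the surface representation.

Rule 1: /m/ before /dʒ/ (palatal) → [ɲ]
After rule 1: ekoɲdʒon
Rule 2: no segment meets the rule's conditions; no change.

[ekoɲdʒon]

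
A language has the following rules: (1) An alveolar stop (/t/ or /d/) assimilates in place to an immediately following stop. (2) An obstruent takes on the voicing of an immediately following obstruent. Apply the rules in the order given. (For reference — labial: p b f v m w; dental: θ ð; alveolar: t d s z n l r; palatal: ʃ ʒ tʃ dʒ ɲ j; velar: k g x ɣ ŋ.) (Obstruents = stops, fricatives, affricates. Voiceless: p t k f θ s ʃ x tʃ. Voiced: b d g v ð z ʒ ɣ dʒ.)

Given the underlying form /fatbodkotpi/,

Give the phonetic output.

Rule 1: /t/ before /b/ (labial) → [p]
Rule 1: /d/ before /k/ (velar) → [g]
Rule 1: /t/ before /p/ (labial) → [p]
After rule 1: fapbogkoppi
Rule 2: /p/ before /b/ (voiced) → [b]
Rule 2: /g/ before /k/ (voiceless) → [k]

[fabbokkoppi]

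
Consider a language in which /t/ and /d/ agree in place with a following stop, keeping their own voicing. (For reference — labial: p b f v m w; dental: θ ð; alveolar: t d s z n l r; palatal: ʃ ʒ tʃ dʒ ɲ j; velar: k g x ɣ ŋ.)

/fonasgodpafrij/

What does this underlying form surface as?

[fonasgobpafrij]

/d/ before /p/ (labial) → [b]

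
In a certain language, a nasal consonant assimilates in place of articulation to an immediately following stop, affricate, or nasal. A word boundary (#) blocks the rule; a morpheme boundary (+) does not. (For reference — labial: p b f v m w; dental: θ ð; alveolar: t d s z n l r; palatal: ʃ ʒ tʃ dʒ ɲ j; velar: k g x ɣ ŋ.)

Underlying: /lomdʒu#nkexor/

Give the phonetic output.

/m/ before /dʒ/ (palatal) → [ɲ]
/n/ before /k/ (velar) → [ŋ]

[loɲdʒu#ŋkexor]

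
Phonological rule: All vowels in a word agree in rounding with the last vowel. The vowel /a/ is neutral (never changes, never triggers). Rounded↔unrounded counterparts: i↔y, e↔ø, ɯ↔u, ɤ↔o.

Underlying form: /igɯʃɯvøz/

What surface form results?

[yguʃuvøz]

/i/ harmonizes with /ø/ ([+round]) → [y]
/ɯ/ harmonizes with /ø/ ([+round]) → [u]
/ɯ/ harmonizes with /ø/ ([+round]) → [u]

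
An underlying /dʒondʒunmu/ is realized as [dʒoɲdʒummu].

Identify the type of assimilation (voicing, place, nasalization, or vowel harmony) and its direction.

place assimilation, regressive

/n/→[ɲ] /n/→[m].
Each target copies a feature from the following segment, so the direction is regressive.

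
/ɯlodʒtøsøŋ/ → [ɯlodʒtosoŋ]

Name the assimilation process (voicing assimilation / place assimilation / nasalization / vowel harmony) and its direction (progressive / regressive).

/ø/→[o] /ø/→[o].
Vowels agree with the first vowel, so the harmony is progressive.

vowel harmony, progressive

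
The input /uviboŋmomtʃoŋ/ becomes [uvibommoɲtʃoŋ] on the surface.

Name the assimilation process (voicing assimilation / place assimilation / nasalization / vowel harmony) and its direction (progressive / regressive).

/ŋ/→[m] /m/→[ɲ].
Each target copies a feature from the following segment, so the direction is regressive.

place assimilation, regressive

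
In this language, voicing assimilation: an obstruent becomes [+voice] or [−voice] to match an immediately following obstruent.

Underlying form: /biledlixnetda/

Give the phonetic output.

[biledlixnedda]

/t/ before /d/ (voiced) → [d]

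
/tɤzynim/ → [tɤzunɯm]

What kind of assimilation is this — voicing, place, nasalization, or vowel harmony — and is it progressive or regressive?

vowel harmony, progressive

/y/→[u] /i/→[ɯ].
Vowels agree with the first vowel, so the harmony is progressive.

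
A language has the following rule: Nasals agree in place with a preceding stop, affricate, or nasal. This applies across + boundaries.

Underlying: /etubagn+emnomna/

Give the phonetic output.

/n/ after /g/ (velar) → [ŋ]
/n/ after /m/ (labial) → [m]
/n/ after /m/ (labial) → [m]

[etubagŋ+emmomma]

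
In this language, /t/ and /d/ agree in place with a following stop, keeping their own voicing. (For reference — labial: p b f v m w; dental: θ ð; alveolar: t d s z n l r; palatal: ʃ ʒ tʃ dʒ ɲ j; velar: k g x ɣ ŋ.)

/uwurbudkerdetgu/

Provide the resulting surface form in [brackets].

/d/ before /k/ (velar) → [g]
/t/ before /g/ (velar) → [k]

[uwurbugkerdekgu]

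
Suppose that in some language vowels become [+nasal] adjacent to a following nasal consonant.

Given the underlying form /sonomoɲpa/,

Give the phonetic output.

/o/ before nasal /n/ → [õ]
/o/ before nasal /m/ → [õ]
/o/ before nasal /ɲ/ → [õ]

[sõnõmõɲpa]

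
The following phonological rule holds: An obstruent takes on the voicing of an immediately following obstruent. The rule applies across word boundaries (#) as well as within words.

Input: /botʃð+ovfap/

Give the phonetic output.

/tʃ/ before /ð/ (voiced) → [dʒ]
/v/ before /f/ (voiceless) → [f]

[bodʒð+offap]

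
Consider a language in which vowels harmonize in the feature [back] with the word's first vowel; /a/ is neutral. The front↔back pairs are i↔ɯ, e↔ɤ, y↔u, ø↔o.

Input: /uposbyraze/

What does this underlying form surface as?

/y/ harmonizes with /u/ ([+back]) → [u]
/e/ harmonizes with /u/ ([+back]) → [ɤ]

[uposburazɤ]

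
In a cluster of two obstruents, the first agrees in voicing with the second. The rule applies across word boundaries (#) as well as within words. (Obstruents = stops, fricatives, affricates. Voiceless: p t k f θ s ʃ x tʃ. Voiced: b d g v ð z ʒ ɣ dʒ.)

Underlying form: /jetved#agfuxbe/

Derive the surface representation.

/t/ before /v/ (voiced) → [d]
/g/ before /f/ (voiceless) → [k]
/x/ before /b/ (voiced) → [ɣ]

[jedved#akfuɣbe]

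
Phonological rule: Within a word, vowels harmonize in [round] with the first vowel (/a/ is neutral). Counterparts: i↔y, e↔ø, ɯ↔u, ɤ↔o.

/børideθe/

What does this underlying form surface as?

[børydøθø]

/i/ harmonizes with /ø/ ([+round]) → [y]
/e/ harmonizes with /ø/ ([+round]) → [ø]
/e/ harmonizes with /ø/ ([+round]) → [ø]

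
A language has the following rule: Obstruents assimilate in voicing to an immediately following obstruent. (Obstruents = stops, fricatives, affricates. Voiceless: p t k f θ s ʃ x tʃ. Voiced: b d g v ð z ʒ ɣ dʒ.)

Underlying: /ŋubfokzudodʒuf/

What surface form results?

/b/ before /f/ (voiceless) → [p]
/k/ before /z/ (voiced) → [g]

[ŋupfogzudodʒuf]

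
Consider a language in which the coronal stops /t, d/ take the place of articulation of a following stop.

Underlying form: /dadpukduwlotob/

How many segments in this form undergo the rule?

/d/ before /p/ (labial) → [b]
1 segment changes.

1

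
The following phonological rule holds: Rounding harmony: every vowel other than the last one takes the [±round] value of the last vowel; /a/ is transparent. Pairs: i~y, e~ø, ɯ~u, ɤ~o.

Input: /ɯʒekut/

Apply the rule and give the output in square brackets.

/ɯ/ harmonizes with /u/ ([+round]) → [u]
/e/ harmonizes with /u/ ([+round]) → [ø]

[uʒøkut]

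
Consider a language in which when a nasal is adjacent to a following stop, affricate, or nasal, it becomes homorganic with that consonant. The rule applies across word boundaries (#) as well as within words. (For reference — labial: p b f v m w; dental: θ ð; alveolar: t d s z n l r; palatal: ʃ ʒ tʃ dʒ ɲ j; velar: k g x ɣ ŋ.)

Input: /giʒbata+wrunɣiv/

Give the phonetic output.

[giʒbata+wrunɣiv]

no segment meets the rule's conditions; no change.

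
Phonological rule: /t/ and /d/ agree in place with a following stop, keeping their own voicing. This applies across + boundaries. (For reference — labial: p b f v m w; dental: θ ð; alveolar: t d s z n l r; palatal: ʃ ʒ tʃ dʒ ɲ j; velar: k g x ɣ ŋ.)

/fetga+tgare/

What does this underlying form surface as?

/t/ before /g/ (velar) → [k]
/t/ before /g/ (velar) → [k]

[fekga+kgare]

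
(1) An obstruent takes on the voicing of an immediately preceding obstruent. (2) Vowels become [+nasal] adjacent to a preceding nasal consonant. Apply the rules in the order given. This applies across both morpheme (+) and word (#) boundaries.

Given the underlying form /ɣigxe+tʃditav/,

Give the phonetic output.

Rule 1: /x/ after /g/ (voiced) → [ɣ]
Rule 1: /d/ after /tʃ/ (voiceless) → [t]
After rule 1: ɣigɣe+tʃtitav
Rule 2: no segment meets the rule's conditions; no change.

[ɣigɣe+tʃtitav]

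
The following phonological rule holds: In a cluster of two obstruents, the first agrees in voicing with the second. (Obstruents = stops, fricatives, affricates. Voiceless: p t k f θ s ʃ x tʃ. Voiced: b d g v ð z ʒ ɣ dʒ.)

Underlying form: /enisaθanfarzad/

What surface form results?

no segment meets the rule's conditions; no change.

[enisaθanfarzad]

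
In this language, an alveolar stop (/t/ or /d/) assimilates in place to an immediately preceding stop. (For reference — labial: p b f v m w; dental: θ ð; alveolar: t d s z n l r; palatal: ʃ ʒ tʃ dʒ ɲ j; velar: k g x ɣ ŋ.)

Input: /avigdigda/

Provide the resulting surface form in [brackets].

/d/ after /g/ (velar) → [g]
/d/ after /g/ (velar) → [g]

[aviggigga]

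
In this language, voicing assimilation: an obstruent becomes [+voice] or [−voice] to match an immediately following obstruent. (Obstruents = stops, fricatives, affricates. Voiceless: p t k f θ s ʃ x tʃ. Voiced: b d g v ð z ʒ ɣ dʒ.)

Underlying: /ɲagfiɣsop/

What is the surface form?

/g/ before /f/ (voiceless) → [k]
/ɣ/ before /s/ (voiceless) → [x]

[ɲakfixsop]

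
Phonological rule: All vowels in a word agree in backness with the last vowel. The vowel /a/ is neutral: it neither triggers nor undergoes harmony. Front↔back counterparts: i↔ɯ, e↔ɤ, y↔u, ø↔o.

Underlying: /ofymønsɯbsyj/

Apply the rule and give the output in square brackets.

/o/ harmonizes with /y/ ([-back]) → [ø]
/ɯ/ harmonizes with /y/ ([-back]) → [i]

[øfymønsibsyj]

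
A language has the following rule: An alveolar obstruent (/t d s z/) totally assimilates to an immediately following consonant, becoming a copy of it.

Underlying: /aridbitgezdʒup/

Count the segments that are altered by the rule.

3

/d/ before /b/ → [b] (total assimilation)
/t/ before /g/ → [g] (total assimilation)
/z/ before /dʒ/ → [dʒ] (total assimilation)
3 segments change.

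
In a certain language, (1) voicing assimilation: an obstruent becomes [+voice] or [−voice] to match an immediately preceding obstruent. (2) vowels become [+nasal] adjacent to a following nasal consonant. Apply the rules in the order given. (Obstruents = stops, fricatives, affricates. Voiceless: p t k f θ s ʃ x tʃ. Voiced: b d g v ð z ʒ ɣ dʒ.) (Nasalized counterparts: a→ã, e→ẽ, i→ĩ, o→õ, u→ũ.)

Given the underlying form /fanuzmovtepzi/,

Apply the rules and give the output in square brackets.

[fãnuzmovdepsi]

Rule 1: /t/ after /v/ (voiced) → [d]
Rule 1: /z/ after /p/ (voiceless) → [s]
After rule 1: fanuzmovdepsi
Rule 2: /a/ before nasal /n/ → [ã]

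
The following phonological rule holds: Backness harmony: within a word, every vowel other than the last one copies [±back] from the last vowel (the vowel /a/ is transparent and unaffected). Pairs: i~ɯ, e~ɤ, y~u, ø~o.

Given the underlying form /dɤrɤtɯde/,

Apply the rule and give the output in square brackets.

[deretide]

/ɤ/ harmonizes with /e/ ([-back]) → [e]
/ɤ/ harmonizes with /e/ ([-back]) → [e]
/ɯ/ harmonizes with /e/ ([-back]) → [i]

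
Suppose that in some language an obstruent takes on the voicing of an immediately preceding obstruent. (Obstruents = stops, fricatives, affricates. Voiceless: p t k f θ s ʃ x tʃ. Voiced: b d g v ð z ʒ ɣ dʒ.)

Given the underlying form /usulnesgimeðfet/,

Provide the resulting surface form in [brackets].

/g/ after /s/ (voiceless) → [k]
/f/ after /ð/ (voiced) → [v]

[usulneskimeðvet]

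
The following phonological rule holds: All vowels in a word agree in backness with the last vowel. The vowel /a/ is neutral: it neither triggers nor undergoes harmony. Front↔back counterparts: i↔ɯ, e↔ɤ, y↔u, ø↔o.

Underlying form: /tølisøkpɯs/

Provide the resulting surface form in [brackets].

/ø/ harmonizes with /ɯ/ ([+back]) → [o]
/i/ harmonizes with /ɯ/ ([+back]) → [ɯ]
/ø/ harmonizes with /ɯ/ ([+back]) → [o]

[tolɯsokpɯs]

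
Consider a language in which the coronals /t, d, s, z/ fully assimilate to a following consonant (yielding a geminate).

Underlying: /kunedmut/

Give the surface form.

[kunemmut]

/d/ before /m/ → [m] (total assimilation)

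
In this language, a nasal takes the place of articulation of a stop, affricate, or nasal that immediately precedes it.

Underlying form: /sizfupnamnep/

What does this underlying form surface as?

[sizfupmammep]

/n/ after /p/ (labial) → [m]
/n/ after /m/ (labial) → [m]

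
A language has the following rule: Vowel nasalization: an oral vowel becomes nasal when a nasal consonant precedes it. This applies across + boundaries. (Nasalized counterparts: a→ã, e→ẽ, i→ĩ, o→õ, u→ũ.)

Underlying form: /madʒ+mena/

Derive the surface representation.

[mãdʒ+mẽnã]

/a/ after nasal /m/ → [ã]
/e/ after nasal /m/ → [ẽ]
/a/ after nasal /n/ → [ã]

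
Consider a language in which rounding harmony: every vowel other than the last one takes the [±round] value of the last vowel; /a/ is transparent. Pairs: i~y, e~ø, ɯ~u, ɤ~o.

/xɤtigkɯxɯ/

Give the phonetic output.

no segment meets the rule's conditions; no change.

[xɤtigkɯxɯ]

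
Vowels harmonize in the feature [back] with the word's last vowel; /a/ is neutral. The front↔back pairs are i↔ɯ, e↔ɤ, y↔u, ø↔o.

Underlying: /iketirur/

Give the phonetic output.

[ɯkɤtɯrur]

/i/ harmonizes with /u/ ([+back]) → [ɯ]
/e/ harmonizes with /u/ ([+back]) → [ɤ]
/i/ harmonizes with /u/ ([+back]) → [ɯ]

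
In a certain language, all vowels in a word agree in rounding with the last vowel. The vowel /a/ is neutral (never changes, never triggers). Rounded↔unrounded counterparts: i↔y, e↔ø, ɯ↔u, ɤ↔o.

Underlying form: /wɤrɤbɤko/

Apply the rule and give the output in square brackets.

[woroboko]

/ɤ/ harmonizes with /o/ ([+round]) → [o]
/ɤ/ harmonizes with /o/ ([+round]) → [o]
/ɤ/ harmonizes with /o/ ([+round]) → [o]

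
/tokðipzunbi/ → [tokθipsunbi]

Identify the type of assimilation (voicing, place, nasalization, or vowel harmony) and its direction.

/ð/→[θ] /z/→[s].
Each target copies a feature from the preceding segment, so the direction is progressive.

voicing assimilation, progressive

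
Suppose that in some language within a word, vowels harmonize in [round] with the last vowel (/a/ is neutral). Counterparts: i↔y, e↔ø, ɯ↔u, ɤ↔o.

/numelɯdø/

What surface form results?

/e/ harmonizes with /ø/ ([+round]) → [ø]
/ɯ/ harmonizes with /ø/ ([+round]) → [u]

[numøludø]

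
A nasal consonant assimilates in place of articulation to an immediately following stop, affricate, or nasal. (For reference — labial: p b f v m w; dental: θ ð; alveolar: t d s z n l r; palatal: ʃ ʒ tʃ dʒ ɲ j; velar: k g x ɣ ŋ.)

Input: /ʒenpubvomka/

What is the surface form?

/n/ before /p/ (labial) → [m]
/m/ before /k/ (velar) → [ŋ]

[ʒempubvoŋka]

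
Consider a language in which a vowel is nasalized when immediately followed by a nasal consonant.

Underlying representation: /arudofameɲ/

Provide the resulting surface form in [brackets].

/a/ before nasal /m/ → [ã]
/e/ before nasal /ɲ/ → [ẽ]

[arudofãmẽɲ]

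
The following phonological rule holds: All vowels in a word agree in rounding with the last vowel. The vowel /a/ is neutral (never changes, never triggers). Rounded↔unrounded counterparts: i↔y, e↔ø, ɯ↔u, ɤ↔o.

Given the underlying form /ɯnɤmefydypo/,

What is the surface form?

/ɯ/ harmonizes with /o/ ([+round]) → [u]
/ɤ/ harmonizes with /o/ ([+round]) → [o]
/e/ harmonizes with /o/ ([+round]) → [ø]

[unomøfydypo]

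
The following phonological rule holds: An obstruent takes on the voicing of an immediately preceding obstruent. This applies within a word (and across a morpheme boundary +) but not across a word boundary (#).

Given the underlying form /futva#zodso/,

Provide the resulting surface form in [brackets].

[futfa#zodzo]

/v/ after /t/ (voiceless) → [f]
/s/ after /d/ (voiced) → [z]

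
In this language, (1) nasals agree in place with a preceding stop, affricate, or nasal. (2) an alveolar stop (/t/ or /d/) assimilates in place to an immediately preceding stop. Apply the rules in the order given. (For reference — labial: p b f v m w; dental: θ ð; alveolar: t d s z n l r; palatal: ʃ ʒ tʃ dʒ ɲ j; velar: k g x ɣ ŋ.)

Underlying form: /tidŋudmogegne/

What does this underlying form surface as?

Rule 1: /ŋ/ after /d/ (alveolar) → [n]
Rule 1: /m/ after /d/ (alveolar) → [n]
Rule 1: /n/ after /g/ (velar) → [ŋ]
After rule 1: tidnudnogegŋe
Rule 2: no segment meets the rule's conditions; no change.

[tidnudnogegŋe]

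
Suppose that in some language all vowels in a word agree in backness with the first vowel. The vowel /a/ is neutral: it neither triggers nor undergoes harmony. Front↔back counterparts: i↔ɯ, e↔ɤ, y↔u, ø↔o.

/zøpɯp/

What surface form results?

/ɯ/ harmonizes with /ø/ ([-back]) → [i]

[zøpip]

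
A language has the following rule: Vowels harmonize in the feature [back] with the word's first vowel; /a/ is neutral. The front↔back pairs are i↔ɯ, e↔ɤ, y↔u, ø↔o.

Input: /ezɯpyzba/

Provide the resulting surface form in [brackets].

/ɯ/ harmonizes with /e/ ([-back]) → [i]

[ezipyzba]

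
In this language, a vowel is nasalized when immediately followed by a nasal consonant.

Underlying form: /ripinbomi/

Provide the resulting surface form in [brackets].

/i/ before nasal /n/ → [ĩ]
/o/ before nasal /m/ → [õ]

[ripĩnbõmi]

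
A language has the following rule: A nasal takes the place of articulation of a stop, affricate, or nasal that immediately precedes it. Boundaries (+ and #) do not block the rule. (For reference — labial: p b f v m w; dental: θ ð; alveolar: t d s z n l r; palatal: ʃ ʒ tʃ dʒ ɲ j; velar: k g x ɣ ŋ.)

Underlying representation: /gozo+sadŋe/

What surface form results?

[gozo+sadne]

/ŋ/ after /d/ (alveolar) → [n]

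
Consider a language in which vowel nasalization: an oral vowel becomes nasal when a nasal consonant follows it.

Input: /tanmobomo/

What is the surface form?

[tãnmobõmo]

/a/ before nasal /n/ → [ã]
/o/ before nasal /m/ → [õ]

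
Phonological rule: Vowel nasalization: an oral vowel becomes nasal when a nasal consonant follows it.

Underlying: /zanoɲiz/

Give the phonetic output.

/a/ before nasal /n/ → [ã]
/o/ before nasal /ɲ/ → [õ]

[zãnõɲiz]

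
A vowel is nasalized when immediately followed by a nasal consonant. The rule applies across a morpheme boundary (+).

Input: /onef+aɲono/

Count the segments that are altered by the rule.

/o/ before nasal /n/ → [õ]
/a/ before nasal /ɲ/ → [ã]
/o/ before nasal /n/ → [õ]
3 segments change.

3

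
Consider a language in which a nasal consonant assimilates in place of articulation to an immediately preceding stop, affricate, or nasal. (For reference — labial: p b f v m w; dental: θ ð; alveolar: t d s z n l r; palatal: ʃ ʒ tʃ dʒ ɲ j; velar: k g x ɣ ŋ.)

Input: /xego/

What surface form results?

no segment meets the rule's conditions; no change.

[xego]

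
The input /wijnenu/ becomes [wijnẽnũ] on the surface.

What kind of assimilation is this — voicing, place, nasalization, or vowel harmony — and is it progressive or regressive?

nasalization, progressive

/e/→[ẽ] /u/→[ũ].
Each target copies a feature from the preceding segment, so the direction is progressive.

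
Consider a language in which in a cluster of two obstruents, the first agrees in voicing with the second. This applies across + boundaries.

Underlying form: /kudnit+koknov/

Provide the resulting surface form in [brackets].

[kudnit+koknov]

no segment meets the rule's conditions; no change.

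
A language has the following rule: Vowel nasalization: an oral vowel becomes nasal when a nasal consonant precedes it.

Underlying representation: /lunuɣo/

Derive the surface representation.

[lunũɣo]

/u/ after nasal /n/ → [ũ]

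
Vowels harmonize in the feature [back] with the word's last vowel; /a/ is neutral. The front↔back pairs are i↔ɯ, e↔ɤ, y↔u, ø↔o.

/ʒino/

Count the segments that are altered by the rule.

1

/i/ harmonizes with /o/ ([+back]) → [ɯ]
1 segment changes.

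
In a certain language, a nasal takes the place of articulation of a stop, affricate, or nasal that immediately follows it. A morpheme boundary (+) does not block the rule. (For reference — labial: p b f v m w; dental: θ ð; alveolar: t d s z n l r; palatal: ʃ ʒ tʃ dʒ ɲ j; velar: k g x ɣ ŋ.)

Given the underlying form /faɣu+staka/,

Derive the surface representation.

[faɣu+staka]

no segment meets the rule's conditions; no change.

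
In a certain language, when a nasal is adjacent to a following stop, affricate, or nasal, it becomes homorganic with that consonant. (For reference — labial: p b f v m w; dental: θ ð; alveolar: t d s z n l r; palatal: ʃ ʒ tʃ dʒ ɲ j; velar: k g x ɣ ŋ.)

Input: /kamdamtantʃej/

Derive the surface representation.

/m/ before /d/ (alveolar) → [n]
/m/ before /t/ (alveolar) → [n]
/n/ before /tʃ/ (palatal) → [ɲ]

[kandantaɲtʃej]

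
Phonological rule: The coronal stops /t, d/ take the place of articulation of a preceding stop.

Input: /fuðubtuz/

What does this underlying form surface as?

[fuðubpuz]

/t/ after /b/ (labial) → [p]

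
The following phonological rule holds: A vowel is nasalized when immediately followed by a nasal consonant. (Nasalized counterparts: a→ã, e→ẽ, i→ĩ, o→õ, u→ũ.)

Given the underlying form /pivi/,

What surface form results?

[pivi]

no segment meets the rule's conditions; no change.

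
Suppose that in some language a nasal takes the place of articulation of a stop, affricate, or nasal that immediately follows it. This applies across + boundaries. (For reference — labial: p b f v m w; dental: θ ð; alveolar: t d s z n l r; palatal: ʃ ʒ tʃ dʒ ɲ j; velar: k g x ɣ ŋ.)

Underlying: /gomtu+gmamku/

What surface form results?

/m/ before /t/ (alveolar) → [n]
/m/ before /k/ (velar) → [ŋ]

[gontu+gmaŋku]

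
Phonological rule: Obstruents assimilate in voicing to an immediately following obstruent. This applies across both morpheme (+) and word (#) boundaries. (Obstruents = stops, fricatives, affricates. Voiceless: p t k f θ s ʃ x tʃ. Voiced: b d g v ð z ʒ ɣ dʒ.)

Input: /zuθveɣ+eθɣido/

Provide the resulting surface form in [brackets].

/θ/ before /v/ (voiced) → [ð]
/θ/ before /ɣ/ (voiced) → [ð]

[zuðveɣ+eðɣido]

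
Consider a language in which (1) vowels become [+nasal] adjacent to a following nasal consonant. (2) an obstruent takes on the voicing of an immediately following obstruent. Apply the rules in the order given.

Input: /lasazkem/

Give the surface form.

[lasaskẽm]

Rule 1: /e/ before nasal /m/ → [ẽ]
After rule 1: lasazkẽm
Rule 2: /z/ before /k/ (voiceless) → [s]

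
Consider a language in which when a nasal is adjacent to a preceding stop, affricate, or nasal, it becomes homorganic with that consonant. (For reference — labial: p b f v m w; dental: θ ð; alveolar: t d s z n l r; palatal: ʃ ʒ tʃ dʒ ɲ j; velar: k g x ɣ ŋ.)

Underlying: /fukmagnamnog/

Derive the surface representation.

[fukŋagŋammog]

/m/ after /k/ (velar) → [ŋ]
/n/ after /g/ (velar) → [ŋ]
/n/ after /m/ (labial) → [m]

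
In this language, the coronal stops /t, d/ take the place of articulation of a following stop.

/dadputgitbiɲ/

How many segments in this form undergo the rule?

/d/ before /p/ (labial) → [b]
/t/ before /g/ (velar) → [k]
/t/ before /b/ (labial) → [p]
3 segments change.

3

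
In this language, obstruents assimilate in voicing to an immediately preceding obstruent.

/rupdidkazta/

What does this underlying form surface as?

[ruptidgazda]

/d/ after /p/ (voiceless) → [t]
/k/ after /d/ (voiced) → [g]
/t/ after /z/ (voiced) → [d]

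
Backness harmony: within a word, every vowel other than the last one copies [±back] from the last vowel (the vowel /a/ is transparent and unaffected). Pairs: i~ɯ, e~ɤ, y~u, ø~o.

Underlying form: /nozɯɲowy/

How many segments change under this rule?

/o/ harmonizes with /y/ ([-back]) → [ø]
/ɯ/ harmonizes with /y/ ([-back]) → [i]
/o/ harmonizes with /y/ ([-back]) → [ø]
3 segments change.

3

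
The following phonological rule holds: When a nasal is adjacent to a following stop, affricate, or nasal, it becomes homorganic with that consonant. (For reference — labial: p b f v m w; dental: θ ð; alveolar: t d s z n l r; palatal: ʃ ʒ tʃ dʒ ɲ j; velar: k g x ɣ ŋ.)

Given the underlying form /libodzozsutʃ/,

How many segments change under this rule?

No segment meets the rule's conditions.

0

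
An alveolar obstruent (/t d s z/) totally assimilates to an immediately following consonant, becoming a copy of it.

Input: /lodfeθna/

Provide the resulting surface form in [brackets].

[loffeθna]

/d/ before /f/ → [f] (total assimilation)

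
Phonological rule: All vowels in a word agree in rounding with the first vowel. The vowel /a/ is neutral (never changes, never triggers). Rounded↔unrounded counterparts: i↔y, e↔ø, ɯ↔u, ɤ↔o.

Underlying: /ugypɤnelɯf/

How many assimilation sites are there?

/ɤ/ harmonizes with /u/ ([+round]) → [o]
/e/ harmonizes with /u/ ([+round]) → [ø]
/ɯ/ harmonizes with /u/ ([+round]) → [u]
3 segments change.

3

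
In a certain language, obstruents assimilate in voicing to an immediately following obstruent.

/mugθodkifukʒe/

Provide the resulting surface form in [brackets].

[mukθotkifugʒe]

/g/ before /θ/ (voiceless) → [k]
/d/ before /k/ (voiceless) → [t]
/k/ before /ʒ/ (voiced) → [g]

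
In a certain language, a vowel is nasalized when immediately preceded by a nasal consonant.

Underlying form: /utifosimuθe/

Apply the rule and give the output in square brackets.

/u/ after nasal /m/ → [ũ]

[utifosimũθe]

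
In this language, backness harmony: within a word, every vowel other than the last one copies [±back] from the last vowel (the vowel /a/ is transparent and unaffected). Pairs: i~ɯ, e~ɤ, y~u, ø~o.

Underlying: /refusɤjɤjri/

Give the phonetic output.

/u/ harmonizes with /i/ ([-back]) → [y]
/ɤ/ harmonizes with /i/ ([-back]) → [e]
/ɤ/ harmonizes with /i/ ([-back]) → [e]

[refysejejri]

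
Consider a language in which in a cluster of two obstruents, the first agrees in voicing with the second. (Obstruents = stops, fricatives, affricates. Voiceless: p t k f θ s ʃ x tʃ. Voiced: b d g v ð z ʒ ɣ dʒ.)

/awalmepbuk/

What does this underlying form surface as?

[awalmebbuk]

/p/ before /b/ (voiced) → [b]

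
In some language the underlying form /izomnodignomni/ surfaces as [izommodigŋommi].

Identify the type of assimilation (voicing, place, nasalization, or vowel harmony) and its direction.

/n/→[m] /n/→[ŋ] /n/→[m].
Each target copies a feature from the preceding segment, so the direction is progressive.

place assimilation, progressive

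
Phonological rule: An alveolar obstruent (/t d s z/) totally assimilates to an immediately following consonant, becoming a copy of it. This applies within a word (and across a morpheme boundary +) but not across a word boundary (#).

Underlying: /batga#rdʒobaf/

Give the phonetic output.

/t/ before /g/ → [g] (total assimilation)

[bagga#rdʒobaf]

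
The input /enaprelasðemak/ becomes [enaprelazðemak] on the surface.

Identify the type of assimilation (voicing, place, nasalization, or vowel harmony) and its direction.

/s/→[z].
Each target copies a feature from the following segment, so the direction is regressive.

voicing assimilation, regressive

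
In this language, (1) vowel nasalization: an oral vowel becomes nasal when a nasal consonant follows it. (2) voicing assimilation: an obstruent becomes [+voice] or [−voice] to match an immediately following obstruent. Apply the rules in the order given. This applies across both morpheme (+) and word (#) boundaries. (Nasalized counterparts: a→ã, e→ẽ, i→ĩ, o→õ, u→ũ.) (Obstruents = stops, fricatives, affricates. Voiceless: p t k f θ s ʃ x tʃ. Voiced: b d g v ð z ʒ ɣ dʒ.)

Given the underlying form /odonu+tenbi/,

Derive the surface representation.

Rule 1: /o/ before nasal /n/ → [õ]
Rule 1: /e/ before nasal /n/ → [ẽ]
After rule 1: odõnu+tẽnbi
Rule 2: no segment meets the rule's conditions; no change.

[odõnu+tẽnbi]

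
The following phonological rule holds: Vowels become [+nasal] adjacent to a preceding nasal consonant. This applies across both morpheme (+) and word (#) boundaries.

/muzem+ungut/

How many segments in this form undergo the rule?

2

/u/ after nasal /m/ → [ũ]
/u/ after nasal /m/ → [ũ]
2 segments change.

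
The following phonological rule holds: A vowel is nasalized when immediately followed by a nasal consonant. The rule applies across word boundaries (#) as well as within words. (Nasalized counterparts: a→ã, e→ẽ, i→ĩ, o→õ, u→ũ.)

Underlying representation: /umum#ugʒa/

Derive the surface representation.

[ũmũm#ugʒa]

/u/ before nasal /m/ → [ũ]
/u/ before nasal /m/ → [ũ]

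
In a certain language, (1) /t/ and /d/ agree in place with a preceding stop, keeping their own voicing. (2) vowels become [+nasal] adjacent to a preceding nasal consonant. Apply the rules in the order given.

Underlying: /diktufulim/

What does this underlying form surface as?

[dikkufulim]

Rule 1: /t/ after /k/ (velar) → [k]
After rule 1: dikkufulim
Rule 2: no segment meets the rule's conditions; no change.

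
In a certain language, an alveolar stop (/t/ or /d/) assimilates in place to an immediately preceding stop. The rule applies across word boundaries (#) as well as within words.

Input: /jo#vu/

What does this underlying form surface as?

no segment meets the rule's conditions; no change.

[jo#vu]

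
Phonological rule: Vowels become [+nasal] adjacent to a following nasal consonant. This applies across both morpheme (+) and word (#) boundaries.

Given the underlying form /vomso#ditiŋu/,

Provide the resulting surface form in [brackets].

[võmso#ditĩŋu]

/o/ before nasal /m/ → [õ]
/i/ before nasal /ŋ/ → [ĩ]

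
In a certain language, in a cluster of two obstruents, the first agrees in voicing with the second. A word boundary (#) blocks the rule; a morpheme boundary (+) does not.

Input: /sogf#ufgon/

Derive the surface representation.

[sokf#uvgon]

/g/ before /f/ (voiceless) → [k]
/f/ before /g/ (voiced) → [v]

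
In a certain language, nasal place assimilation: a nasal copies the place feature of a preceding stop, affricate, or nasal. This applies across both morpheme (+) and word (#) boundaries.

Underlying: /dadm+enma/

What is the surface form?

/m/ after /d/ (alveolar) → [n]
/m/ after /n/ (alveolar) → [n]

[dadn+enna]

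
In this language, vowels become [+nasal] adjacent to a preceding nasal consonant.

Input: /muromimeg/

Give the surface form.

[mũromĩmẽg]

/u/ after nasal /m/ → [ũ]
/i/ after nasal /m/ → [ĩ]
/e/ after nasal /m/ → [ẽ]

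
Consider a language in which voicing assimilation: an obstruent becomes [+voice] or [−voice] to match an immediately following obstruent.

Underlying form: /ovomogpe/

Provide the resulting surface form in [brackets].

[ovomokpe]

/g/ before /p/ (voiceless) → [k]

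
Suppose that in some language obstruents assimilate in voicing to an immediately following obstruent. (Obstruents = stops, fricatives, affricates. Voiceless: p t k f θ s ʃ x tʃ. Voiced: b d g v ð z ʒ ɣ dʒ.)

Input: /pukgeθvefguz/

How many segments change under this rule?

3

/k/ before /g/ (voiced) → [g]
/θ/ before /v/ (voiced) → [ð]
/f/ before /g/ (voiced) → [v]
3 segments change.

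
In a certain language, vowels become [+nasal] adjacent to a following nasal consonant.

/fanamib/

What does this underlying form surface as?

/a/ before nasal /n/ → [ã]
/a/ before nasal /m/ → [ã]

[fãnãmib]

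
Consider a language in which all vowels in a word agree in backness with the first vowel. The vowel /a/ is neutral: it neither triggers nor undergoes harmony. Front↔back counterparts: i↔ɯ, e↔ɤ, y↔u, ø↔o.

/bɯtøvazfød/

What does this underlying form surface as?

/ø/ harmonizes with /ɯ/ ([+back]) → [o]
/ø/ harmonizes with /ɯ/ ([+back]) → [o]

[bɯtovazfod]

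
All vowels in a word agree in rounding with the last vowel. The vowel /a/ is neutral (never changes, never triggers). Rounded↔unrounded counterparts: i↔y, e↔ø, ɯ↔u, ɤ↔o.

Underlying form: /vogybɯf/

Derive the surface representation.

[vɤgibɯf]

/o/ harmonizes with /ɯ/ ([-round]) → [ɤ]
/y/ harmonizes with /ɯ/ ([-round]) → [i]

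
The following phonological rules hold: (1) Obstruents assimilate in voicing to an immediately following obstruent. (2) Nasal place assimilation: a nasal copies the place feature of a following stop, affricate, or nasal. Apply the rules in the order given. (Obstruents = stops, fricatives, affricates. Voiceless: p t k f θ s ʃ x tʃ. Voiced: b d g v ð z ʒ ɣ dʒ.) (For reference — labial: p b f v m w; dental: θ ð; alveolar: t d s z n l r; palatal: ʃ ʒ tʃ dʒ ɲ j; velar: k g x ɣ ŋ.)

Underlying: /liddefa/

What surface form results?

Rule 1: no segment meets the rule's conditions; no change.
After rule 1: liddefa
Rule 2: no segment meets the rule's conditions; no change.

[liddefa]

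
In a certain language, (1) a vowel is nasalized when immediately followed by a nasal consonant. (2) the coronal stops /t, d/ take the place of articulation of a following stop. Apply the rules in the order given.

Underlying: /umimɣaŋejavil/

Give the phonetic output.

[ũmĩmɣãŋejavil]

Rule 1: /u/ before nasal /m/ → [ũ]
Rule 1: /i/ before nasal /m/ → [ĩ]
Rule 1: /a/ before nasal /ŋ/ → [ã]
After rule 1: ũmĩmɣãŋejavil
Rule 2: no segment meets the rule's conditions; no change.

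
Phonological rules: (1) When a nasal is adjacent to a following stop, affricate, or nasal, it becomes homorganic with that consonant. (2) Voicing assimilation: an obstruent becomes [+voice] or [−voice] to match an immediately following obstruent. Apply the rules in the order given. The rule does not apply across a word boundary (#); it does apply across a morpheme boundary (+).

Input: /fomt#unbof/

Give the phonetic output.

Rule 1: /m/ before /t/ (alveolar) → [n]
Rule 1: /n/ before /b/ (labial) → [m]
After rule 1: font#umbof
Rule 2: no segment meets the rule's conditions; no change.

[font#umbof]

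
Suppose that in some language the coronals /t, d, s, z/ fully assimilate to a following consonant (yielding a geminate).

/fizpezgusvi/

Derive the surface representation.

[fippegguvvi]

/z/ before /p/ → [p] (total assimilation)
/z/ before /g/ → [g] (total assimilation)
/s/ before /v/ → [v] (total assimilation)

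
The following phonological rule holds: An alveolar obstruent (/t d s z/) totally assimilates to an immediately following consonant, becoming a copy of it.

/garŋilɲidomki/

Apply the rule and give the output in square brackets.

no segment meets the rule's conditions; no change.

[garŋilɲidomki]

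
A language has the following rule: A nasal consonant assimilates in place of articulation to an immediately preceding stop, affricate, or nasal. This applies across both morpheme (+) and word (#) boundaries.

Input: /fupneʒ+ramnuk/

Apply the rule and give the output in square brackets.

[fupmeʒ+rammuk]

/n/ after /p/ (labial) → [m]
/n/ after /m/ (labial) → [m]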